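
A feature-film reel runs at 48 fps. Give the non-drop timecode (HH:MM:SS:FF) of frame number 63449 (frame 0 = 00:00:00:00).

00:22:01:41

63449 ÷ 48 = 1321 full seconds, remainder 41 frames.
1321 s = 0 h 22 min 1 s.
Timecode: 00:22:01:41.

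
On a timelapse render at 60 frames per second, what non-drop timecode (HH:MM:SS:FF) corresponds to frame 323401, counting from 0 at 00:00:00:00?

323401 ÷ 60 = 5390 full seconds, remainder 1 frame.
5390 s = 1 h 29 min 50 s.
Timecode: 01:29:50:01.

01:29:50:01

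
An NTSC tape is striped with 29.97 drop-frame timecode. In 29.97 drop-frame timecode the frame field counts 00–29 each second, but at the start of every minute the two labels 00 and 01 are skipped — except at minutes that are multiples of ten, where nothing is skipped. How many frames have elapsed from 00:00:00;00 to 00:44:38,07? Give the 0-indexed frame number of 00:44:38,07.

Complete 10-minute blocks: 4, each 17982 frames → 71928.
Remaining 4 whole minutes in the current block: 1800 + 3 × 1798 = 7194 frames.
Within the current minute: 38 × 30 + 7 − 2 = 1145 (labels ;00/;01 skipped at this minute). Total = 71928 + 7194 + 1145 = 80267.

80267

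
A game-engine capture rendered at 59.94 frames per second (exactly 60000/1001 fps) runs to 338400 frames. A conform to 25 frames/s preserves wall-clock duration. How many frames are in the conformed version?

Target frames = source frames × (target rate / source rate) = 338400 × (25)/(60000/1001) = 338400 × 1001/2400 = 141141.

141141 frames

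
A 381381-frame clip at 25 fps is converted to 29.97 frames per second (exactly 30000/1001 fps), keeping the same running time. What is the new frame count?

457200 frames

Target frames = source frames × (target rate / source rate) = 381381 × (30000/1001)/(25) = 381381 × 1200/1001 = 457200.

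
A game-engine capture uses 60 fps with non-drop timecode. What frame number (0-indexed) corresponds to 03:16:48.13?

Total seconds to the label: (3 × 3600 + 16 × 60 + 48) = 11808.
Frame index = 11808 × 60 + 13 = 708493.

708493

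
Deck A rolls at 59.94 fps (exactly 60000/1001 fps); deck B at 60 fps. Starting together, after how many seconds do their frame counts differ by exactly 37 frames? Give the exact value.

37037/60 seconds

The gap grows by |60 − 60000/1001| = 60/1001 frames per second.
Time for a 37-frame gap: 37 ÷ (60/1001) = 37037/60 s.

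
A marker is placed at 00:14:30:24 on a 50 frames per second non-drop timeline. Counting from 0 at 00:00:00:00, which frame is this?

43524

Total seconds to the label: (0 × 3600 + 14 × 60 + 30) = 870.
Frame index = 870 × 50 + 24 = 43524.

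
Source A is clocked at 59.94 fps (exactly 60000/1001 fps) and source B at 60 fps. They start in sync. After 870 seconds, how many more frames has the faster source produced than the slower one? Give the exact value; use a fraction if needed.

52200/1001 frames

A emits 60000/1001 × 870 = 52200000/1001 frames; B emits 60 × 870 = 52200.
Difference = 52200/1001 frames (≈ 52.1479); B is ahead of A.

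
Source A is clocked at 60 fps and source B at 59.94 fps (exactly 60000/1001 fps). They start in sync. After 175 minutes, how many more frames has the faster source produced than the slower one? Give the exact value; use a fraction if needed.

90000/143 frames

175 min = 10500 s.
A emits 60 × 10500 = 630000 frames; B emits 60000/1001 × 10500 = 90000000/143.
Difference = 90000/143 frames (≈ 629.3706); B is behind A.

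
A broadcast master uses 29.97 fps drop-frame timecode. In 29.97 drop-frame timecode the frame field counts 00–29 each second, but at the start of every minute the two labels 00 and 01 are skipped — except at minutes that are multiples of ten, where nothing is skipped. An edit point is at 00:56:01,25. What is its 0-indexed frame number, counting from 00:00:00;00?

100753

As if non-drop at 30 labels/s: (0 × 3600 + 56 × 60 + 1) × 30 + 25 = 100855.
Minute boundaries passed: 56; those not divisible by 10: 56 − 5 = 51; dropped labels = 2 × 51 = 102.
Actual frame index = 100855 − 102 = 100753.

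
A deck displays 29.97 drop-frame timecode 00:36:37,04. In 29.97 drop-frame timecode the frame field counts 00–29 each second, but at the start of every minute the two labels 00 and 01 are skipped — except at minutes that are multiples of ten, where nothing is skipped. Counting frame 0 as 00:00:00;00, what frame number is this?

Complete 10-minute blocks: 3, each 17982 frames → 53946.
Remaining 6 whole minutes in the current block: 1800 + 5 × 1798 = 10790 frames.
Within the current minute: 37 × 30 + 4 − 2 = 1112 (labels ;00/;01 skipped at this minute). Total = 53946 + 10790 + 1112 = 65848.

65848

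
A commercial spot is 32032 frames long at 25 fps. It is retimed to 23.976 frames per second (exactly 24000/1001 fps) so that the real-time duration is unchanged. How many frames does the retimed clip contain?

30720 frames

Target frames = source frames × (target rate / source rate) = 32032 × (24000/1001)/(25) = 32032 × 960/1001 = 30720.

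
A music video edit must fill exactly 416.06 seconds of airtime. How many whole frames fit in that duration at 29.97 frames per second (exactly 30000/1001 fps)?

Frames = 416.06 × 30000/1001 = 12481800/1001 ≈ 12469.3307.
Complete frames: 12469.

12469 frames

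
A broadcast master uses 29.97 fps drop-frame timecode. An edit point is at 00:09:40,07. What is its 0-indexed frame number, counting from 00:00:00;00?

17389

As if non-drop at 30 labels/s: (0 × 3600 + 9 × 60 + 40) × 30 + 7 = 17407.
Minute boundaries passed: 9; those not divisible by 10: 9 − 0 = 9; dropped labels = 2 × 9 = 18.
Actual frame index = 17407 − 18 = 17389.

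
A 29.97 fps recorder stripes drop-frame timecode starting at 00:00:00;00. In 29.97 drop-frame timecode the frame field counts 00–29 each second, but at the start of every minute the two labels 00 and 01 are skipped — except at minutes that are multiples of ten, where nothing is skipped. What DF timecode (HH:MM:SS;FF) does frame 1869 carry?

Ten DF minutes hold 17982 frames, so frame 1869 lies in block 0 (frames 0–17981) with 1869 frames into that block.
The block's first minute is 1800 frames and the rest 1798 each; 1869 frames reaches minute 1, so 0 × 18 + 1 × 2 = 2 labels have been skipped so far.
Adding those back, label number 1869 + 2 = 1871 at 30 labels/s is 62 s + 11 f = 0 h 1 min 2 s frame 11, i.e. 00:01:02;11.

00:01:02;11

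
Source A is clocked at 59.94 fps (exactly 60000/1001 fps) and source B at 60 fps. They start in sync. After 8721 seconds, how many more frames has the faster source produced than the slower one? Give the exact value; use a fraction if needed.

523260/1001 frames

A emits 60000/1001 × 8721 = 523260000/1001 frames; B emits 60 × 8721 = 523260.
Difference = 523260/1001 frames (≈ 522.7373); B is ahead of A.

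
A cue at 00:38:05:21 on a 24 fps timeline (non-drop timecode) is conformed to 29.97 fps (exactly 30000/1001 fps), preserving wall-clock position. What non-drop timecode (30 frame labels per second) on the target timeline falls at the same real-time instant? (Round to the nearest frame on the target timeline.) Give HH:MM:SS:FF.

Source frame index: (0×3600 + 38×60 + 5) × 24 + 21 = 54861.
Real time: 54861 / (24) = 18287/8 s.
Target frame: (18287/8) × (30000/1001) = 68576250/1001 ≈ 68507.742 → 68508.
At 30 labels/s: frame 68508 → 00:38:03:18.

00:38:03:18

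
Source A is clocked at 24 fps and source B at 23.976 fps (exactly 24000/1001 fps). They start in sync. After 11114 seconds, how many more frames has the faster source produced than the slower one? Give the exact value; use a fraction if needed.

266736/1001 frames

A emits 24 × 11114 = 266736 frames; B emits 24000/1001 × 11114 = 266736000/1001.
Difference = 266736/1001 frames (≈ 266.4695); B is behind A.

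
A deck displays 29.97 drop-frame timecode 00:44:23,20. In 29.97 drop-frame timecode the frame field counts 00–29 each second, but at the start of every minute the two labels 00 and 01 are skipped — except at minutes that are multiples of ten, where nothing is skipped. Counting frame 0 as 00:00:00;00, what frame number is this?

79830

As if non-drop at 30 labels/s: (0 × 3600 + 44 × 60 + 23) × 30 + 20 = 79910.
Minute boundaries passed: 44; those not divisible by 10: 44 − 4 = 40; dropped labels = 2 × 40 = 80.
Actual frame index = 79910 − 80 = 79830.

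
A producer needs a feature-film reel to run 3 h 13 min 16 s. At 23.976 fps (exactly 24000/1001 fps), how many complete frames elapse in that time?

278025 frames

3 h 13 min 16 s = 11596 s.
Frames = 11596 × 24000/1001 = 21408000/77 ≈ 278025.9740.
Complete frames: 278025.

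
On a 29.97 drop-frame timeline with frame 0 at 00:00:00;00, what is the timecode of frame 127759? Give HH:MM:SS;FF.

01:11:02;27

Each 10-minute DF block holds 10 × 60 × 30 − 9 × 2 = 17982 frames. 127759 ÷ 17982 → 7 full blocks, remainder 1885.
Within the partial block the first minute is 1800 frames and each further minute 1798, so 1 further minute boundary passed. Total skipped labels = 18 × 7 + 2 × 1 = 128.
Non-drop label index = 127759 + 128 = 127887; at 30 labels/s that is 01:11:02:27, i.e. DF 01:11:02;27.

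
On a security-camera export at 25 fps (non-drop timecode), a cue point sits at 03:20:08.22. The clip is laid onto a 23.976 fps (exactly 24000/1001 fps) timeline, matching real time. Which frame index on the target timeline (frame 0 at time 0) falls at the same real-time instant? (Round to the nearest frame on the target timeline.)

Source frame index: (3×3600 + 20×60 + 8) × 25 + 22 = 300222.
Real time: 300222 / (25) = 300222/25 s.
Target frame: (300222/25) × (24000/1001) = 22170240/77 ≈ 287925.195 → 287925.

frame 287925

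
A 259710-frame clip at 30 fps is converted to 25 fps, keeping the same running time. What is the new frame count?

Target frames = source frames × (target rate / source rate) = 259710 × (25)/(30) = 259710 × 5/6 = 216425.

216425 frames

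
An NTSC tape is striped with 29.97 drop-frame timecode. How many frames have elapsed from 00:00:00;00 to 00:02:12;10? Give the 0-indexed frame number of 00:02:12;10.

3966

Complete 10-minute blocks: 0, each 17982 frames → 0.
Remaining 2 whole minutes in the current block: 1800 + 1 × 1798 = 3598 frames.
Within the current minute: 12 × 30 + 10 − 2 = 368 (labels ;00/;01 skipped at this minute). Total = 0 + 3598 + 368 = 3966.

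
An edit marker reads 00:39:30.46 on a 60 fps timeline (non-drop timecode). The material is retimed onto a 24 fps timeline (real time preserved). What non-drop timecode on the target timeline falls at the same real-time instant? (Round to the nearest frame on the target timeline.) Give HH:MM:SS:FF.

Source frame index: (0×3600 + 39×60 + 30) × 60 + 46 = 142246.
Real time: 142246 / (60) = 71123/30 s.
Target frame: (71123/30) × (24) = 284492/5 ≈ 56898.400 → 56898.
At 24 labels/s: frame 56898 → 00:39:30:18.

00:39:30:18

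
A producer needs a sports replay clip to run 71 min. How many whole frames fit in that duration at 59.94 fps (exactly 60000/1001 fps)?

71 min = 4260 s.
Frames = 4260 × 60000/1001 = 255600000/1001 ≈ 255344.6553.
Complete frames: 255344.

255344 frames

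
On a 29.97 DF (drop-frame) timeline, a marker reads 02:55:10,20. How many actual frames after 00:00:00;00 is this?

As if non-drop at 30 labels/s: (2 × 3600 + 55 × 60 + 10) × 30 + 20 = 315320.
Minute boundaries passed: 175; those not divisible by 10: 175 − 17 = 158; dropped labels = 2 × 158 = 316.
Actual frame index = 315320 − 316 = 315004.

315004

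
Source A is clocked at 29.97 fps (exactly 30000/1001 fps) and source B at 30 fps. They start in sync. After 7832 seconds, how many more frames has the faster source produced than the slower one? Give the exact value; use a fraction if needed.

21360/91 frames

A emits 30000/1001 × 7832 = 21360000/91 frames; B emits 30 × 7832 = 234960.
Difference = 21360/91 frames (≈ 234.7253); B is ahead of A.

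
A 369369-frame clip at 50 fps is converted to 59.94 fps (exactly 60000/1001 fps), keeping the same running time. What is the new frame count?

Target frames = source frames × (target rate / source rate) = 369369 × (60000/1001)/(50) = 369369 × 1200/1001 = 442800.

442800 frames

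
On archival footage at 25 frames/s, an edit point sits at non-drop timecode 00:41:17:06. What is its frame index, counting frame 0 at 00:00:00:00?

Total seconds to the label: (0 × 3600 + 41 × 60 + 17) = 2477.
Frame index = 2477 × 25 + 6 = 61931.

61931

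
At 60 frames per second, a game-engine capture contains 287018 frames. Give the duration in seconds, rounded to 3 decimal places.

Running time = 287018 × 1/60 = 143509/30 s ≈ 4783.633 s.

4783.633 seconds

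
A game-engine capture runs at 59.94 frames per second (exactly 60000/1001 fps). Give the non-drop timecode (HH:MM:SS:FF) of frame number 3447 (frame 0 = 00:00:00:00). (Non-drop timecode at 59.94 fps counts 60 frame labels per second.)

3447 ÷ 60 = 57 full seconds, remainder 27 frames.
57 s = 0 h 0 min 57 s.
Timecode: 00:00:57:27.

00:00:57:27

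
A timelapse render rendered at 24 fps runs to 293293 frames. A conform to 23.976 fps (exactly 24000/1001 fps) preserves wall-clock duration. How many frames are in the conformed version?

293000 frames

Target frames = source frames × (target rate / source rate) = 293293 × (24000/1001)/(24) = 293293 × 1000/1001 = 293000.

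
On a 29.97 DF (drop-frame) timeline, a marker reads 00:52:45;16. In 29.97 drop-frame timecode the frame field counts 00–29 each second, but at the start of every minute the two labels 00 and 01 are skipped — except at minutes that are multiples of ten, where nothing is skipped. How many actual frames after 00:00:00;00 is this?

Complete 10-minute blocks: 5, each 17982 frames → 89910.
Remaining 2 whole minutes in the current block: 1800 + 1 × 1798 = 3598 frames.
Within the current minute: 45 × 30 + 16 − 2 = 1364 (labels ;00/;01 skipped at this minute). Total = 89910 + 3598 + 1364 = 94872.

94872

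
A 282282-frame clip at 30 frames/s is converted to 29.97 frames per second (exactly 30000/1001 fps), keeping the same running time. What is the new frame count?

282000 frames

Target frames = source frames × (target rate / source rate) = 282282 × (30000/1001)/(30) = 282282 × 1000/1001 = 282000.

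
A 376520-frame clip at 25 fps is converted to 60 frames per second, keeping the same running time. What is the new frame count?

Target frames = source frames × (target rate / source rate) = 376520 × (60)/(25) = 376520 × 12/5 = 903648.

903648 frames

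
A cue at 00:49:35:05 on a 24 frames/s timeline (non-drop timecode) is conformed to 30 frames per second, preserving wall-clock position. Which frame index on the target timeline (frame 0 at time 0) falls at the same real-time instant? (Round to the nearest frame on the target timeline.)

Source frame index: (0×3600 + 49×60 + 35) × 24 + 5 = 71405.
Real time: 71405 / (24) = 71405/24 s.
Target frame: (71405/24) × (30) = 357025/4 ≈ 89256.250 → 89256.

frame 89256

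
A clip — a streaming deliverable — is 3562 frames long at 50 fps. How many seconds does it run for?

Running time = 3562 / (50) = 71.24 s.

71.24 seconds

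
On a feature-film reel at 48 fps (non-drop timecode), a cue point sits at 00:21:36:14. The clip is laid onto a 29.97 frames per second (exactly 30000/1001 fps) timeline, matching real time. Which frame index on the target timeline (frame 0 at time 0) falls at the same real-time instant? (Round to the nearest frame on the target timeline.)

frame 38850

Source frame index: (0×3600 + 21×60 + 36) × 48 + 14 = 62222.
Real time: 62222 / (48) = 31111/24 s.
Target frame: (31111/24) × (30000/1001) = 38888750/1001 ≈ 38849.900 → 38850.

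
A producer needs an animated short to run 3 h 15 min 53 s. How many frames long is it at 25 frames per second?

293825 frames

3 h 15 min 53 s = 11753 s.
Frames = 11753 × 25 = 293825.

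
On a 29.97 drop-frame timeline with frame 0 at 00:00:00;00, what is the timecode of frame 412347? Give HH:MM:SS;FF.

Each 10-minute DF block holds 10 × 60 × 30 − 9 × 2 = 17982 frames. 412347 ÷ 17982 → 22 full blocks, remainder 16743.
Within the partial block the first minute is 1800 frames and each further minute 1798, so 9 further minute boundaries passed. Total skipped labels = 18 × 22 + 2 × 9 = 414.
Non-drop label index = 412347 + 414 = 412761; at 30 labels/s that is 03:49:18:21, i.e. DF 03:49:18;21.

03:49:18;21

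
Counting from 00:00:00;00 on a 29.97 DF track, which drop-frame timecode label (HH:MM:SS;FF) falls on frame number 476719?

04:25:06;17

Ten DF minutes hold 17982 frames, so frame 476719 lies in block 26 (frames 467532–485513) with 9187 frames into that block.
The block's first minute is 1800 frames and the rest 1798 each; 9187 frames reaches minute 5, so 26 × 18 + 5 × 2 = 478 labels have been skipped so far.
Adding those back, label number 476719 + 478 = 477197 at 30 labels/s is 15906 s + 17 f = 4 h 25 min 6 s frame 17, i.e. 04:25:06;17.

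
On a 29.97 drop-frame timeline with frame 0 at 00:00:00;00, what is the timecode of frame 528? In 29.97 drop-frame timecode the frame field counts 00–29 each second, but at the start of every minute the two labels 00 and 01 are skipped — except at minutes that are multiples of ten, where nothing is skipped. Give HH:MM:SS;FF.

Ten DF minutes hold 17982 frames, so frame 528 lies in block 0 (frames 0–17981) with 528 frames into that block.
The block's first minute is 1800 frames and the rest 1798 each; 528 frames reaches minute 0, so 0 × 18 + 0 × 2 = 0 labels have been skipped so far.
Adding those back, label number 528 + 0 = 528 at 30 labels/s is 17 s + 18 f = 0 h 0 min 17 s frame 18, i.e. 00:00:17;18.

00:00:17;18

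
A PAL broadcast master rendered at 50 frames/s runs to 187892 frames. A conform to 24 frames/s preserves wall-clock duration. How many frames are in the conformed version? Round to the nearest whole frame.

90188 frames

Frames at target rate = 187892 × (24) / (50) = 2254704/25 ≈ 90188.160.
Nearest whole frame: 90188.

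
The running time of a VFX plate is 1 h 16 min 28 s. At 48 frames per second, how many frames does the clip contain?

220224 frames

1 h 16 min 28 s = 4588 s.
Frames = 4588 × 48 = 220224.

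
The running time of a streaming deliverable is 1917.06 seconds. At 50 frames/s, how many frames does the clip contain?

Frames = 1917.06 × 50 = 95853.

95853 frames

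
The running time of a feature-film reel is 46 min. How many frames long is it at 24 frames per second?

46 min = 2760 s.
Frames = 2760 × 24 = 66240.

66240 frames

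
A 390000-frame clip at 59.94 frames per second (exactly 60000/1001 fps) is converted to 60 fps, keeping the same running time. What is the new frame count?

Target frames = source frames × (target rate / source rate) = 390000 × (60)/(60000/1001) = 390000 × 1001/1000 = 390390.

390390 frames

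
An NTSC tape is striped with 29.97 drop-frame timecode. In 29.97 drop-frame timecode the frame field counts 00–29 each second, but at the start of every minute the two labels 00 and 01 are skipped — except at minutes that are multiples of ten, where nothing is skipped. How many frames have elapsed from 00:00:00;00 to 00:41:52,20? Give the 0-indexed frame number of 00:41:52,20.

75306

As if non-drop at 30 labels/s: (0 × 3600 + 41 × 60 + 52) × 30 + 20 = 75380.
Minute boundaries passed: 41; those not divisible by 10: 41 − 4 = 37; dropped labels = 2 × 37 = 74.
Actual frame index = 75380 − 74 = 75306.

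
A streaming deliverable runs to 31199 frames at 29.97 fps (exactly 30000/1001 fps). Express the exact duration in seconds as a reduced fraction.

Running time = 31199 ÷ (30000/1001) = 31199 × 1001/30000 = 31230199/30000 s.

31230199/30000 seconds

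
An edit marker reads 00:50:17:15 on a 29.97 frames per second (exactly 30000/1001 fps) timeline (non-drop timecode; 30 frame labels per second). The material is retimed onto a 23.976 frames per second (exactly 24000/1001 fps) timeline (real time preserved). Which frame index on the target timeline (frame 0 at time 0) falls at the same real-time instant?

Source frame index: (0×3600 + 50×60 + 17) × 30 + 15 = 90525.
Real time: 90525 / (30000/1001) = 1208207/400 s.
Target frame: (1208207/400) × (24000/1001) = 72420.

frame 72420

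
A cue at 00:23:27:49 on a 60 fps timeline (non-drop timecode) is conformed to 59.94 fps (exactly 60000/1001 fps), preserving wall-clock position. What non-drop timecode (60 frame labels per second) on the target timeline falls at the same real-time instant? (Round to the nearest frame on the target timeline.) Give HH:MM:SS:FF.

00:23:26:25

Source frame index: (0×3600 + 23×60 + 27) × 60 + 49 = 84469.
Real time: 84469 / (60) = 84469/60 s.
Target frame: (84469/60) × (60000/1001) = 1097000/13 ≈ 84384.615 → 84385.
At 60 labels/s: frame 84385 → 00:23:26:25.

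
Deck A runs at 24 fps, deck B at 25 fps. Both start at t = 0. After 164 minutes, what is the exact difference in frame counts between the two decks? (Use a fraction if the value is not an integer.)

9840 frames

164 min = 9840 s.
A emits 24 × 9840 = 236160 frames; B emits 25 × 9840 = 246000.
Difference = 9840 frames; B is ahead of A.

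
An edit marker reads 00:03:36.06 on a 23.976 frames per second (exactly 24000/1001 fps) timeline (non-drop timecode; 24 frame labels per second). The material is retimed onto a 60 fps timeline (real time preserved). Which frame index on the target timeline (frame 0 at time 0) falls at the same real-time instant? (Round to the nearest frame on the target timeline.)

frame 12988

Source frame index: (0×3600 + 3×60 + 36) × 24 + 6 = 5190.
Real time: 5190 / (24000/1001) = 173173/800 s.
Target frame: (173173/800) × (60) = 519519/40 ≈ 12987.975 → 12988.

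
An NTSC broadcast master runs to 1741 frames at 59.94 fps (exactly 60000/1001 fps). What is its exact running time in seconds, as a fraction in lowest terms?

Running time = 1741 ÷ (60000/1001) = 1741 × 1001/60000 = 1742741/60000 s.

1742741/60000 seconds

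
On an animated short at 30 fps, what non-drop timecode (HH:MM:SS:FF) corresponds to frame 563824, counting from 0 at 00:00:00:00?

563824 ÷ 30 = 18794 full seconds, remainder 4 frames.
18794 s = 5 h 13 min 14 s.
Timecode: 05:13:14:04.

05:13:14:04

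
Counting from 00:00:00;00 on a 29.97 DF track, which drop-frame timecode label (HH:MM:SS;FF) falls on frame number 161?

00:00:05;11

Ten DF minutes hold 17982 frames, so frame 161 lies in block 0 (frames 0–17981) with 161 frames into that block.
The block's first minute is 1800 frames and the rest 1798 each; 161 frames reaches minute 0, so 0 × 18 + 0 × 2 = 0 labels have been skipped so far.
Adding those back, label number 161 + 0 = 161 at 30 labels/s is 5 s + 11 f = 0 h 0 min 5 s frame 11, i.e. 00:00:05;11.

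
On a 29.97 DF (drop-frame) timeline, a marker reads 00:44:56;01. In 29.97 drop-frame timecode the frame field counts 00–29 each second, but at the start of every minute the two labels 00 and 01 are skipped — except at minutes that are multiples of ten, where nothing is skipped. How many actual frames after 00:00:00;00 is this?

Complete 10-minute blocks: 4, each 17982 frames → 71928.
Remaining 4 whole minutes in the current block: 1800 + 3 × 1798 = 7194 frames.
Within the current minute: 56 × 30 + 1 − 2 = 1679 (labels ;00/;01 skipped at this minute). Total = 71928 + 7194 + 1679 = 80801.

80801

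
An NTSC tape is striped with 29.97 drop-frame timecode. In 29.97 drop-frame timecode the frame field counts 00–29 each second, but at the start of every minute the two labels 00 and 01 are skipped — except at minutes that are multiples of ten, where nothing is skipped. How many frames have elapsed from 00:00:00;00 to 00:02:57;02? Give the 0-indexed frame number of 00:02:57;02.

5308

Complete 10-minute blocks: 0, each 17982 frames → 0.
Remaining 2 whole minutes in the current block: 1800 + 1 × 1798 = 3598 frames.
Within the current minute: 57 × 30 + 2 − 2 = 1710 (labels ;00/;01 skipped at this minute). Total = 0 + 3598 + 1710 = 5308.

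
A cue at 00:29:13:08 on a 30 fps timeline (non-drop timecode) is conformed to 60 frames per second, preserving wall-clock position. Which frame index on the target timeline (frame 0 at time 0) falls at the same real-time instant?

Source frame index: (0×3600 + 29×60 + 13) × 30 + 8 = 52598.
Real time: 52598 / (30) = 26299/15 s.
Target frame: (26299/15) × (60) = 105196.

frame 105196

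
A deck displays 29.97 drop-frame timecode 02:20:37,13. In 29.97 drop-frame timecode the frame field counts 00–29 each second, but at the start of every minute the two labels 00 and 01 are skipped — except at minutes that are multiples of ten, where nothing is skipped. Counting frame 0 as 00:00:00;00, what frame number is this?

As if non-drop at 30 labels/s: (2 × 3600 + 20 × 60 + 37) × 30 + 13 = 253123.
Minute boundaries passed: 140; those not divisible by 10: 140 − 14 = 126; dropped labels = 2 × 126 = 252.
Actual frame index = 253123 − 252 = 252871.

252871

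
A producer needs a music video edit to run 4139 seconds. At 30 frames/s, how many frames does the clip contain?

Frames = 4139 × 30 = 124170.

124170 frames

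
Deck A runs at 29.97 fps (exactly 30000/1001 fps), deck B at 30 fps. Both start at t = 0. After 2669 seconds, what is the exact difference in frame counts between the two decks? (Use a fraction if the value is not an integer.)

A emits 30000/1001 × 2669 = 80070000/1001 frames; B emits 30 × 2669 = 80070.
Difference = 80070/1001 frames (≈ 79.9900); B is ahead of A.

80070/1001 frames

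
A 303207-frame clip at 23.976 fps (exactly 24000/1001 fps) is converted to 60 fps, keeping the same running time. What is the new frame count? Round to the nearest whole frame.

758776 frames

Frames at target rate = 303207 × (60) / (24000/1001) = 303510207/400 ≈ 758775.517.
Nearest whole frame: 758776.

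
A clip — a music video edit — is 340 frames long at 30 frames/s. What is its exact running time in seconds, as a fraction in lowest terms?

Running time = 340 ÷ (30) = 340 × 1/30 = 34/3 s.

34/3 seconds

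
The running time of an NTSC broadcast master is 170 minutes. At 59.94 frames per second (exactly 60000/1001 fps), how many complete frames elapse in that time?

170 min = 10200 s.
Frames = 10200 × 60000/1001 = 612000000/1001 ≈ 611388.6114.
Complete frames: 611388.

611388 frames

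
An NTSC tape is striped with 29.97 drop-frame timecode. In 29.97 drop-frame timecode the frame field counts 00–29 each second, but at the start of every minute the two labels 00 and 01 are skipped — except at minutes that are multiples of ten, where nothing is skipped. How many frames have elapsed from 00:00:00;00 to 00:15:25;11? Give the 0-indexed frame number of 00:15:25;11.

27733

As if non-drop at 30 labels/s: (0 × 3600 + 15 × 60 + 25) × 30 + 11 = 27761.
Minute boundaries passed: 15; those not divisible by 10: 15 − 1 = 14; dropped labels = 2 × 14 = 28.
Actual frame index = 27761 − 28 = 27733.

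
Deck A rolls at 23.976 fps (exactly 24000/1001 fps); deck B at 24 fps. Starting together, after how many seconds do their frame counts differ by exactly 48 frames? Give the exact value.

2002 seconds

The gap grows by |24 − 24000/1001| = 24/1001 frames per second.
Time for a 48-frame gap: 48 ÷ (24/1001) = 2002 s.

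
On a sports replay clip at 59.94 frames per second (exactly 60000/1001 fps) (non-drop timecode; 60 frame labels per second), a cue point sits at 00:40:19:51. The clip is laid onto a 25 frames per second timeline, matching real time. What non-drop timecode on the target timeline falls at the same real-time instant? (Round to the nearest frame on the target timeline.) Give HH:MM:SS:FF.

00:40:22:07

Source frame index: (0×3600 + 40×60 + 19) × 60 + 51 = 145191.
Real time: 145191 / (60000/1001) = 48445397/20000 s.
Target frame: (48445397/20000) × (25) = 48445397/800 ≈ 60556.746 → 60557.
At 25 labels/s: frame 60557 → 00:40:22:07.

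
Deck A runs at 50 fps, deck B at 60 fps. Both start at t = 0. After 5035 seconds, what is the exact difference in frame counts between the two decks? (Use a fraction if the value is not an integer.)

50350 frames

A emits 50 × 5035 = 251750 frames; B emits 60 × 5035 = 302100.
Difference = 50350 frames; B is ahead of A.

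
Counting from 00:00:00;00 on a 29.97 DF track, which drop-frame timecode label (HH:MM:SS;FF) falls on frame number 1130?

00:00:37;20

Ten DF minutes hold 17982 frames, so frame 1130 lies in block 0 (frames 0–17981) with 1130 frames into that block.
The block's first minute is 1800 frames and the rest 1798 each; 1130 frames reaches minute 0, so 0 × 18 + 0 × 2 = 0 labels have been skipped so far.
Adding those back, label number 1130 + 0 = 1130 at 30 labels/s is 37 s + 20 f = 0 h 0 min 37 s frame 20, i.e. 00:00:37;20.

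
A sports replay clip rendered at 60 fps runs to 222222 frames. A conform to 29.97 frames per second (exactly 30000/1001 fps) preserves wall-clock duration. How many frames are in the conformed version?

111000 frames

Target frames = source frames × (target rate / source rate) = 222222 × (30000/1001)/(60) = 222222 × 500/1001 = 111000.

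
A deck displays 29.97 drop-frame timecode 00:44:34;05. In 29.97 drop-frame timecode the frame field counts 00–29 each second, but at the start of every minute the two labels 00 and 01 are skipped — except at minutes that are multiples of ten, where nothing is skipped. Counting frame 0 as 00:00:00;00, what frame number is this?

As if non-drop at 30 labels/s: (0 × 3600 + 44 × 60 + 34) × 30 + 5 = 80225.
Minute boundaries passed: 44; those not divisible by 10: 44 − 4 = 40; dropped labels = 2 × 40 = 80.
Actual frame index = 80225 − 80 = 80145.

80145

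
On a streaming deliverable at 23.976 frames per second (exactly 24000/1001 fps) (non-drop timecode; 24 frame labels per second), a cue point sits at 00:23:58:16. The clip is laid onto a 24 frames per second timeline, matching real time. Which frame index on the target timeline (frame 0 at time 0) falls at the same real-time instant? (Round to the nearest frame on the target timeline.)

Source frame index: (0×3600 + 23×60 + 58) × 24 + 16 = 34528.
Real time: 34528 / (24000/1001) = 1080079/750 s.
Target frame: (1080079/750) × (24) = 4320316/125 ≈ 34562.528 → 34563.

frame 34563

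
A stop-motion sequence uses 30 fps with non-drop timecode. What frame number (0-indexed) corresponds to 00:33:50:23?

60923

Total seconds to the label: (0 × 3600 + 33 × 60 + 50) = 2030.
Frame index = 2030 × 30 + 23 = 60923.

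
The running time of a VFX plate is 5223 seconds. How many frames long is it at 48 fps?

250704 frames

Frames = 5223 × 48 = 250704.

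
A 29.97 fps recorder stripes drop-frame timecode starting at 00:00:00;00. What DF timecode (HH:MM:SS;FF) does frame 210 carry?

00:00:07;00

Each 10-minute DF block holds 10 × 60 × 30 − 9 × 2 = 17982 frames. 210 ÷ 17982 → 0 full blocks, remainder 210.
Within the partial block the first minute is 1800 frames and each further minute 1798, so 0 further minute boundaries passed. Total skipped labels = 18 × 0 + 2 × 0 = 0.
Non-drop label index = 210 + 0 = 210; at 30 labels/s that is 00:00:07:00, i.e. DF 00:00:07;00.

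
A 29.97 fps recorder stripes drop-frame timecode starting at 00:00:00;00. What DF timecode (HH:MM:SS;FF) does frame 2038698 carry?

Each 10-minute DF block holds 10 × 60 × 30 − 9 × 2 = 17982 frames. 2038698 ÷ 17982 → 113 full blocks, remainder 6732.
Within the partial block the first minute is 1800 frames and each further minute 1798, so 3 further minute boundaries passed. Total skipped labels = 18 × 113 + 2 × 3 = 2040.
Non-drop label index = 2038698 + 2040 = 2040738; at 30 labels/s that is 18:53:44:18, i.e. DF 18:53:44;18.

18:53:44;18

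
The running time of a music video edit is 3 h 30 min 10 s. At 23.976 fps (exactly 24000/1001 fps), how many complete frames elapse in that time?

3 h 30 min 10 s = 12610 s.
Frames = 12610 × 24000/1001 = 23280000/77 ≈ 302337.6623.
Complete frames: 302337.

302337 frames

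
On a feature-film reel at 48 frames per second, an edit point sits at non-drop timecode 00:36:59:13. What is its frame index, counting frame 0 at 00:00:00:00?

Total seconds to the label: (0 × 3600 + 36 × 60 + 59) = 2219.
Frame index = 2219 × 48 + 13 = 106525.

frame 106525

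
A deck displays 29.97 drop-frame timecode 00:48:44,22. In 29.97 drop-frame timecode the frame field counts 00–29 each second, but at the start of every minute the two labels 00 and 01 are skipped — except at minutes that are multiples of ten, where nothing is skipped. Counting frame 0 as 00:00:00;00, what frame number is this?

87654

Complete 10-minute blocks: 4, each 17982 frames → 71928.
Remaining 8 whole minutes in the current block: 1800 + 7 × 1798 = 14386 frames.
Within the current minute: 44 × 30 + 22 − 2 = 1340 (labels ;00/;01 skipped at this minute). Total = 71928 + 14386 + 1340 = 87654.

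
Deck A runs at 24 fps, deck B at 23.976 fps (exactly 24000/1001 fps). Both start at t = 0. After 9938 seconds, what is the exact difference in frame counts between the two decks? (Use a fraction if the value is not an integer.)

238512/1001 frames

A emits 24 × 9938 = 238512 frames; B emits 24000/1001 × 9938 = 238512000/1001.
Difference = 238512/1001 frames (≈ 238.2737); B is behind A.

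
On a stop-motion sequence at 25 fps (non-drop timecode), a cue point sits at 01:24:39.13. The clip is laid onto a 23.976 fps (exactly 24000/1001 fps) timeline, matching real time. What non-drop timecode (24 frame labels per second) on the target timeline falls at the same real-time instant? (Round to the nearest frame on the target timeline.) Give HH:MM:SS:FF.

Source frame index: (1×3600 + 24×60 + 39) × 25 + 13 = 126988.
Real time: 126988 / (25) = 126988/25 s.
Target frame: (126988/25) × (24000/1001) = 121908480/1001 ≈ 121786.693 → 121787.
At 24 labels/s: frame 121787 → 01:24:34:11.

01:24:34:11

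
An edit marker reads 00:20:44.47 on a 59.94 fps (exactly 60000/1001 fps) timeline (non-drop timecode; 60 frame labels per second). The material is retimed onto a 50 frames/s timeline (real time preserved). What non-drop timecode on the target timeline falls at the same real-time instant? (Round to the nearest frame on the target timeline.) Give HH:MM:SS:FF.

00:20:46:01

Source frame index: (0×3600 + 20×60 + 44) × 60 + 47 = 74687.
Real time: 74687 / (60000/1001) = 74761687/60000 s.
Target frame: (74761687/60000) × (50) = 74761687/1200 ≈ 62301.406 → 62301.
At 50 labels/s: frame 62301 → 00:20:46:01.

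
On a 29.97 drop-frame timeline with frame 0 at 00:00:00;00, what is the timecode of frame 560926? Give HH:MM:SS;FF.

05:11:56;06

Each 10-minute DF block holds 10 × 60 × 30 − 9 × 2 = 17982 frames. 560926 ÷ 17982 → 31 full blocks, remainder 3484.
Within the partial block the first minute is 1800 frames and each further minute 1798, so 1 further minute boundary passed. Total skipped labels = 18 × 31 + 2 × 1 = 560.
Non-drop label index = 560926 + 560 = 561486; at 30 labels/s that is 05:11:56:06, i.e. DF 05:11:56;06.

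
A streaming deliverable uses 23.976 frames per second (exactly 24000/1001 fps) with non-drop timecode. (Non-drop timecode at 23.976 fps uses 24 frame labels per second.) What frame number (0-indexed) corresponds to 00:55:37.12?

Total seconds to the label: (0 × 3600 + 55 × 60 + 37) = 3337.
Frame index = 3337 × 24 + 12 = 80100.

80100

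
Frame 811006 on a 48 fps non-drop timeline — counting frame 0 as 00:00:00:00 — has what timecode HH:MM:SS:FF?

04:41:35:46

811006 ÷ 48 = 16895 full seconds, remainder 46 frames.
16895 s = 4 h 41 min 35 s.
Timecode: 04:41:35:46.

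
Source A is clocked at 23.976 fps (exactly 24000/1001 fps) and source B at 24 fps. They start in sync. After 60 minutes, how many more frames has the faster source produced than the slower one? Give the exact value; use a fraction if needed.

86400/1001 frames

60 min = 3600 s.
A emits 24000/1001 × 3600 = 86400000/1001 frames; B emits 24 × 3600 = 86400.
Difference = 86400/1001 frames (≈ 86.3137); B is ahead of A.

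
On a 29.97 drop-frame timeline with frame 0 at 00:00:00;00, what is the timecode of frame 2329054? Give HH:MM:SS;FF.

21:35:12;26

Ten DF minutes hold 17982 frames, so frame 2329054 lies in block 129 (frames 2319678–2337659) with 9376 frames into that block.
The block's first minute is 1800 frames and the rest 1798 each; 9376 frames reaches minute 5, so 129 × 18 + 5 × 2 = 2332 labels have been skipped so far.
Adding those back, label number 2329054 + 2332 = 2331386 at 30 labels/s is 77712 s + 26 f = 21 h 35 min 12 s frame 26, i.e. 21:35:12;26.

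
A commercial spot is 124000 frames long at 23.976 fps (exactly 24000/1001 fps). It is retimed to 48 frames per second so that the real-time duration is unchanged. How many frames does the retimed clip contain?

Target frames = source frames × (target rate / source rate) = 124000 × (48)/(24000/1001) = 124000 × 1001/500 = 248248.

248248 frames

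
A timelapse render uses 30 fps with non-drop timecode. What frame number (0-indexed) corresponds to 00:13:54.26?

Total seconds to the label: (0 × 3600 + 13 × 60 + 54) = 834.
Frame index = 834 × 30 + 26 = 25046.

frame 25046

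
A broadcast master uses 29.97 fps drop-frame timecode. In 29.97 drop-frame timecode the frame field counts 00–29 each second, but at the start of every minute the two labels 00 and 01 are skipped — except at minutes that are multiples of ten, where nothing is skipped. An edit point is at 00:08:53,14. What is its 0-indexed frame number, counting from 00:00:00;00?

15988

Complete 10-minute blocks: 0, each 17982 frames → 0.
Remaining 8 whole minutes in the current block: 1800 + 7 × 1798 = 14386 frames.
Within the current minute: 53 × 30 + 14 − 2 = 1602 (labels ;00/;01 skipped at this minute). Total = 0 + 14386 + 1602 = 15988.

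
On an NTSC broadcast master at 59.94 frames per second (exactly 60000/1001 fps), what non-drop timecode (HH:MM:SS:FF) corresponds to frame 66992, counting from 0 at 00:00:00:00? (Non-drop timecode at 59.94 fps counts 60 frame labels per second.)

00:18:36:32

66992 ÷ 60 = 1116 full seconds, remainder 32 frames.
1116 s = 0 h 18 min 36 s.
Timecode: 00:18:36:32.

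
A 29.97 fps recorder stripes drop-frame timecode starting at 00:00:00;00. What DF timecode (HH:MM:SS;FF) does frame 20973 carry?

Each 10-minute DF block holds 10 × 60 × 30 − 9 × 2 = 17982 frames. 20973 ÷ 17982 → 1 full block, remainder 2991.
Within the partial block the first minute is 1800 frames and each further minute 1798, so 1 further minute boundary passed. Total skipped labels = 18 × 1 + 2 × 1 = 20.
Non-drop label index = 20973 + 20 = 20993; at 30 labels/s that is 00:11:39:23, i.e. DF 00:11:39;23.

00:11:39;23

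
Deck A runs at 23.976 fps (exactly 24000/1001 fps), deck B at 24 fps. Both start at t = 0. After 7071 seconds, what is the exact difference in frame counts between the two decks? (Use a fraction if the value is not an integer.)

A emits 24000/1001 × 7071 = 169704000/1001 frames; B emits 24 × 7071 = 169704.
Difference = 169704/1001 frames (≈ 169.5345); B is ahead of A.

169704/1001 frames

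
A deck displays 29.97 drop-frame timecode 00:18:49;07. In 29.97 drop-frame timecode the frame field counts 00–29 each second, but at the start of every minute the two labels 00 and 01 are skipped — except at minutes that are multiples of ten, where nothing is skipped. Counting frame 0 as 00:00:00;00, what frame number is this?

Complete 10-minute blocks: 1, each 17982 frames → 17982.
Remaining 8 whole minutes in the current block: 1800 + 7 × 1798 = 14386 frames.
Within the current minute: 49 × 30 + 7 − 2 = 1475 (labels ;00/;01 skipped at this minute). Total = 17982 + 14386 + 1475 = 33843.

33843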